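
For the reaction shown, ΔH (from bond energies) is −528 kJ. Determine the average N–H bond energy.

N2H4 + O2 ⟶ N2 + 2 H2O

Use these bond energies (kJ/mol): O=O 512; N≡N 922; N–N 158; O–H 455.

D(N–H) ≈ 386 kJ/mol

Let D be the N–H bond energy.
Σ(broken) = 4×D + 1×158 + 1×512 = 670 + 4D
Σ(formed) = 1×922 + 4×455 = 2742
ΔH = Σ(broken) − Σ(formed) = (670 + 4D) − (2742) = −2072 + 4D
Setting this equal to −528 kJ gives 4D = 1544, so D = 386 kJ/mol.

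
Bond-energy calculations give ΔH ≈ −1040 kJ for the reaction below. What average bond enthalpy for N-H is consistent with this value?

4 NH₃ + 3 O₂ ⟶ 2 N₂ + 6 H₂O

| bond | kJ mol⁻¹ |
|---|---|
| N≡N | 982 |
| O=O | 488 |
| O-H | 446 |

Let D be the N-H bond energy.
Σ(broken) = 12×D + 3×488 = 1464 + 12D
Σ(formed) = 2×982 + 12×446 = 7316
ΔH = Σ(broken) − Σ(formed) = (1464 + 12D) − (7316) = −5852 + 12D
Setting this equal to −1040 kJ gives 12D = 4812, so D = 401 kJ/mol.

D(N-H) ≈ 401 kJ/mol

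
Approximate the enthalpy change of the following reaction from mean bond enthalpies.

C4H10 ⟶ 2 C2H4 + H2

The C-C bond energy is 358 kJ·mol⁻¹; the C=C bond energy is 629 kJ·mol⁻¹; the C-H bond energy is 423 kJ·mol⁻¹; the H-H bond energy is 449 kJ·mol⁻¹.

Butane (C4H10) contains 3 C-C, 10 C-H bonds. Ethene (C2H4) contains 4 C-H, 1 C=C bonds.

Bonds broken (reactants):
  C-C: 3 × 358 = 1074
  C-H: 10 × 423 = 4230
  Σ(broken) = 5304 kJ
Bonds formed (products):
  C-H: 8 × 423 = 3384
  C=C: 2 × 629 = 1258
  H-H: 1 × 449 = 449
  Σ(formed) = 5091 kJ
ΔH = Σ(broken) − Σ(formed) = 5304 − 5091 = +213 kJ

ΔH ≈ +213 kJ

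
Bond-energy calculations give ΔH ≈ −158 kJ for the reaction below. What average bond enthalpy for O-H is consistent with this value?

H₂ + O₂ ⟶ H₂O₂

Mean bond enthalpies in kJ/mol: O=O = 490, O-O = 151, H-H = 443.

Let D be the O-H bond energy.
Σ(broken) = 1×443 + 1×490 = 933
Σ(formed) = 2×D + 1×151 = 151 + 2D
ΔH = Σ(broken) − Σ(formed) = (933) − (151 + 2D) = +782 − 2D
Setting this equal to −158 kJ gives 2D = 940, so D = 470 kJ/mol.

D(O-H) ≈ 470 kJ/mol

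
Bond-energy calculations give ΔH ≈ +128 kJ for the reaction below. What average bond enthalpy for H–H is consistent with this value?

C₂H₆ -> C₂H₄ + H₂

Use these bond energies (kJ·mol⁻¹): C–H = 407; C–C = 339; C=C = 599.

D(H–H) ≈ 426 kJ/mol

Let D be the H–H bond energy.
Σ(broken) = 1×339 + 6×407 = 2781
Σ(formed) = 4×407 + 1×599 + 1×D = 2227 + D
ΔH = Σ(broken) − Σ(formed) = (2781) − (2227 + D) = +554 − D
Setting this equal to +128 kJ gives D = 426 kJ/mol.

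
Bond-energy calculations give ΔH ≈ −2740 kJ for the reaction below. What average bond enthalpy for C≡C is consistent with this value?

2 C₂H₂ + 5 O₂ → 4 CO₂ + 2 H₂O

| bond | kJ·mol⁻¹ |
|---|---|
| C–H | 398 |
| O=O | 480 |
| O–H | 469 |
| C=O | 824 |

Let D be the C≡C bond energy.
Σ(broken) = 2×D + 4×398 + 5×480 = 3992 + 2D
Σ(formed) = 8×824 + 4×469 = 8468
ΔH = Σ(broken) − Σ(formed) = (3992 + 2D) − (8468) = −4476 + 2D
Setting this equal to −2740 kJ gives 2D = 1736, so D = 868 kJ/mol.

D(C≡C) ≈ 868 kJ/mol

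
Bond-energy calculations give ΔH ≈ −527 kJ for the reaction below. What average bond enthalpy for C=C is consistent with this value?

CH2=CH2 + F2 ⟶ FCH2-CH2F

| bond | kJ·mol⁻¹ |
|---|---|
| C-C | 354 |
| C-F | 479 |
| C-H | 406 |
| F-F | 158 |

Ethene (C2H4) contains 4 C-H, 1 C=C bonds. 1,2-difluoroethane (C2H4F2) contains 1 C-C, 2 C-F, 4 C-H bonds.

Let D be the C=C bond energy.
Σ(broken) = 4×406 + 1×D + 1×158 = 1782 + D
Σ(formed) = 1×354 + 2×479 + 4×406 = 2936
ΔH = Σ(broken) − Σ(formed) = (1782 + D) − (2936) = −1154 + D
Setting this equal to −527 kJ gives D = 627 kJ/mol.

D(C=C) ≈ 627 kJ/mol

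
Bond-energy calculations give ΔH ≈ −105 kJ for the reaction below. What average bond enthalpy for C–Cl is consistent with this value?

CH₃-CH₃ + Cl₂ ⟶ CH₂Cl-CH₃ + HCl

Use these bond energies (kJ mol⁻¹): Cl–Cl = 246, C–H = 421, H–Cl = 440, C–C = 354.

Let D be the C–Cl bond energy.
Σ(broken) = 1×354 + 6×421 + 1×246 = 3126
Σ(formed) = 1×354 + 1×D + 5×421 + 1×440 = 2899 + D
ΔH = Σ(broken) − Σ(formed) = (3126) − (2899 + D) = +227 − D
Setting this equal to −105 kJ gives D = 332 kJ/mol.

D(C–Cl) ≈ 332 kJ/mol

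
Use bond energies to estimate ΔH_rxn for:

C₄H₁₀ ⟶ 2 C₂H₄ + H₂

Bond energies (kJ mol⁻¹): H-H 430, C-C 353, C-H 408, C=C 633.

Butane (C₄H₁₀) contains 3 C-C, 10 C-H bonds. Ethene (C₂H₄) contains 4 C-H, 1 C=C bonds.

ΔH ≈ +179 kJ

Bonds broken (reactants):
  C-C: 3 × 353 = 1059
  C-H: 10 × 408 = 4080
  Σ(broken) = 5139 kJ
Bonds formed (products):
  C-H: 8 × 408 = 3264
  C=C: 2 × 633 = 1266
  H-H: 1 × 430 = 430
  Σ(formed) = 4960 kJ
ΔH = Σ(broken) − Σ(formed) = 5139 − 4960 = +179 kJ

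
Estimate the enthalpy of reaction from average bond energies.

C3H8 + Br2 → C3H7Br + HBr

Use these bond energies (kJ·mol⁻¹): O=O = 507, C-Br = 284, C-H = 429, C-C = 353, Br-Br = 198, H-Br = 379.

Bonds broken (reactants):
  Br-Br: 1 × 198 = 198
  C-C: 2 × 353 = 706
  C-H: 8 × 429 = 3432
  Σ(broken) = 4336 kJ
Bonds formed (products):
  C-Br: 1 × 284 = 284
  C-C: 2 × 353 = 706
  C-H: 7 × 429 = 3003
  H-Br: 1 × 379 = 379
  Σ(formed) = 4372 kJ
ΔH = Σ(broken) − Σ(formed) = 4336 − 4372 = −36 kJ

ΔH ≈ −36 kJ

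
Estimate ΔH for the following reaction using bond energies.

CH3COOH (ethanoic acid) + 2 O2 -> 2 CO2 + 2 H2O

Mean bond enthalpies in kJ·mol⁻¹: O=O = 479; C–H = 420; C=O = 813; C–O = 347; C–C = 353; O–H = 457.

ΔH ≈ −892 kJ

Bonds broken (reactants):
  C–C: 1 × 353 = 353
  C–H: 3 × 420 = 1260
  C–O: 1 × 347 = 347
  C=O: 1 × 813 = 813
  O–H: 1 × 457 = 457
  O=O: 2 × 479 = 958
  Σ(broken) = 4188 kJ
Bonds formed (products):
  C=O: 4 × 813 = 3252
  O–H: 4 × 457 = 1828
  Σ(formed) = 5080 kJ
ΔH = Σ(broken) − Σ(formed) = 4188 − 5080 = −892 kJ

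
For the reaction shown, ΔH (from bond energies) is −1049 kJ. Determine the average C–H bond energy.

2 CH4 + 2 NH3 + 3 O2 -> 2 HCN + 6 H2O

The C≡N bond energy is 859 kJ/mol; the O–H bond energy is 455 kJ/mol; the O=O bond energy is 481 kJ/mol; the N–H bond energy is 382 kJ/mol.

Let D be the C–H bond energy.
Σ(broken) = 8×D + 6×382 + 3×481 = 3735 + 8D
Σ(formed) = 2×859 + 2×D + 12×455 = 7178 + 2D
ΔH = Σ(broken) − Σ(formed) = (3735 + 8D) − (7178 + 2D) = −3443 + 6D
Setting this equal to −1049 kJ gives 6D = 2394, so D = 399 kJ/mol.

D(C–H) ≈ 399 kJ/mol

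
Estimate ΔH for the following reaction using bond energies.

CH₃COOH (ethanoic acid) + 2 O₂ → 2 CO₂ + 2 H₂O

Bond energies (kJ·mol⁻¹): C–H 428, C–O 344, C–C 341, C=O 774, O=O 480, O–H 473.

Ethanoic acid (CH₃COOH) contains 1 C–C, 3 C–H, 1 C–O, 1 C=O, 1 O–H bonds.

Bonds broken (reactants):
  C–C: 1 × 341 = 341
  C–H: 3 × 428 = 1284
  C–O: 1 × 344 = 344
  C=O: 1 × 774 = 774
  O–H: 1 × 473 = 473
  O=O: 2 × 480 = 960
  Σ(broken) = 4176 kJ
Bonds formed (products):
  C=O: 4 × 774 = 3096
  O–H: 4 × 473 = 1892
  Σ(formed) = 4988 kJ
ΔH = Σ(broken) − Σ(formed) = 4176 − 4988 = −812 kJ

ΔH ≈ −812 kJ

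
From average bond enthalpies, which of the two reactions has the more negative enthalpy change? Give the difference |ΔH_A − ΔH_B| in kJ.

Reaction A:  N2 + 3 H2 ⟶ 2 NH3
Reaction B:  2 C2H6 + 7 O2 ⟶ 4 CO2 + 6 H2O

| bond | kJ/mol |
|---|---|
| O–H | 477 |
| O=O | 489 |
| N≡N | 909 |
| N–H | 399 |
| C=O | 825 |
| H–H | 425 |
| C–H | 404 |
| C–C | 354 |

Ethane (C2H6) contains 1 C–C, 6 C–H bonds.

Reaction A:
  Bonds broken (reactants):
    H–H: 3 × 425 = 1275
    N≡N: 1 × 909 = 909
    Σ(broken) = 2184 kJ
  Bonds formed (products):
    N–H: 6 × 399 = 2394
    Σ(formed) = 2394 kJ
  ΔH_A = 2184 − 2394 = −210 kJ
Reaction B:
  Bonds broken (reactants):
    C–C: 2 × 354 = 708
    C–H: 12 × 404 = 4848
    O=O: 7 × 489 = 3423
    Σ(broken) = 8979 kJ
  Bonds formed (products):
    C=O: 8 × 825 = 6600
    O–H: 12 × 477 = 5724
    Σ(formed) = 12324 kJ
  ΔH_B = 8979 − 12324 = −3345 kJ
ΔH_A − ΔH_B = +3135 kJ, so reaction B has the more negative ΔH; |ΔH_A − ΔH_B| = 3135 kJ.

Reaction B, by 3135 kJ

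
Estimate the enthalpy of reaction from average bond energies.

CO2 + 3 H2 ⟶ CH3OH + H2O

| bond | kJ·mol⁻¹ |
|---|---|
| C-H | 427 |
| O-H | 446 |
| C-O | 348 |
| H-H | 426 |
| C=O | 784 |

ΔH ≈ −121 kJ

Bonds broken (reactants):
  C=O: 2 × 784 = 1568
  H-H: 3 × 426 = 1278
  Σ(broken) = 2846 kJ
Bonds formed (products):
  C-H: 3 × 427 = 1281
  C-O: 1 × 348 = 348
  O-H: 3 × 446 = 1338
  Σ(formed) = 2967 kJ
ΔH = Σ(broken) − Σ(formed) = 2846 − 2967 = −121 kJ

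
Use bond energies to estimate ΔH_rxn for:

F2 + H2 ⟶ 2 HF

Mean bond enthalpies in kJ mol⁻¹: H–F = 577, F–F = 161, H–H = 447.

Bonds broken (reactants):
  F–F: 1 × 161 = 161
  H–H: 1 × 447 = 447
  Σ(broken) = 608 kJ
Bonds formed (products):
  H–F: 2 × 577 = 1154
  Σ(formed) = 1154 kJ
ΔH = Σ(broken) − Σ(formed) = 608 − 1154 = −546 kJ

ΔH ≈ −546 kJ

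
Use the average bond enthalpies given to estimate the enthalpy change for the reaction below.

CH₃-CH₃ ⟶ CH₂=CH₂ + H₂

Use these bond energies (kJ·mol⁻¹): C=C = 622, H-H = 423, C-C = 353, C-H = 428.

ΔH ≈ +164 kJ

Bonds broken (reactants):
  C-C: 1 × 353 = 353
  C-H: 6 × 428 = 2568
  Σ(broken) = 2921 kJ
Bonds formed (products):
  C-H: 4 × 428 = 1712
  C=C: 1 × 622 = 622
  H-H: 1 × 423 = 423
  Σ(formed) = 2757 kJ
ΔH = Σ(broken) − Σ(formed) = 2921 − 2757 = +164 kJ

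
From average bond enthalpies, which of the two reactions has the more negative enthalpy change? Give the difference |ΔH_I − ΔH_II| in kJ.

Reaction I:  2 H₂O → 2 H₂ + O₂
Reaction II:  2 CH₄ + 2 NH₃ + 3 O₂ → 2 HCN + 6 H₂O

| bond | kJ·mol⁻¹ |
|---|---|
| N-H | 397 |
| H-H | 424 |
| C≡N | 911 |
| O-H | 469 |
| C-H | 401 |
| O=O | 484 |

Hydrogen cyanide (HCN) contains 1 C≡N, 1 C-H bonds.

Reaction I:
  Bonds broken (reactants):
    O-H: 4 × 469 = 1876
    Σ(broken) = 1876 kJ
  Bonds formed (products):
    H-H: 2 × 424 = 848
    O=O: 1 × 484 = 484
    Σ(formed) = 1332 kJ
  ΔH_I = 1876 − 1332 = +544 kJ
Reaction II:
  Bonds broken (reactants):
    C-H: 8 × 401 = 3208
    N-H: 6 × 397 = 2382
    O=O: 3 × 484 = 1452
    Σ(broken) = 7042 kJ
  Bonds formed (products):
    C≡N: 2 × 911 = 1822
    C-H: 2 × 401 = 802
    O-H: 12 × 469 = 5628
    Σ(formed) = 8252 kJ
  ΔH_II = 7042 − 8252 = −1210 kJ
ΔH_I − ΔH_II = +1754 kJ, so reaction II has the more negative ΔH; |ΔH_I − ΔH_II| = 1754 kJ.

Reaction II, by 1754 kJ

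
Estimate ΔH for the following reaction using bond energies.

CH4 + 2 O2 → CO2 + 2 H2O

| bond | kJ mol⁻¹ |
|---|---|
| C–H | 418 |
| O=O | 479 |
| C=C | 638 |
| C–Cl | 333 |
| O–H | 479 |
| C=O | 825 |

Bonds broken (reactants):
  C–H: 4 × 418 = 1672
  O=O: 2 × 479 = 958
  Σ(broken) = 2630 kJ
Bonds formed (products):
  C=O: 2 × 825 = 1650
  O–H: 4 × 479 = 1916
  Σ(formed) = 3566 kJ
ΔH = Σ(broken) − Σ(formed) = 2630 − 3566 = −936 kJ

ΔH ≈ −936 kJ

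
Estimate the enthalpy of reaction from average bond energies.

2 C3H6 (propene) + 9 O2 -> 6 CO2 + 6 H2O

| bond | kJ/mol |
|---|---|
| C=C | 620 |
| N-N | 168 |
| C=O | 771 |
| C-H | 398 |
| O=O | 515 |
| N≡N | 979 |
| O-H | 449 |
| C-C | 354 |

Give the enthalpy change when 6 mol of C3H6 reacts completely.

Bonds broken (reactants):
  C-C: 2 × 354 = 708
  C-H: 12 × 398 = 4776
  C=C: 2 × 620 = 1240
  O=O: 9 × 515 = 4635
  Σ(broken) = 11359 kJ
Bonds formed (products):
  C=O: 12 × 771 = 9252
  O-H: 12 × 449 = 5388
  Σ(formed) = 14640 kJ
ΔH = Σ(broken) − Σ(formed) = 11359 − 14640 = −3281 kJ
For 3× the reaction as written: 3 × (−3281) = −9843 kJ

ΔH = −9843 kJ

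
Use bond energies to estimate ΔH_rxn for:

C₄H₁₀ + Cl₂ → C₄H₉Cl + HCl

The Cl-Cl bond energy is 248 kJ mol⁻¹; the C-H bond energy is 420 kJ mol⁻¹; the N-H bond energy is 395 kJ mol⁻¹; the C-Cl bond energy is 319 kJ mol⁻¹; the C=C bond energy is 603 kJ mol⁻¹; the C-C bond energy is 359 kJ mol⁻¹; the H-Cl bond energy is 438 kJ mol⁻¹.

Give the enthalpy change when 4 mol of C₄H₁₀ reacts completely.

Bonds broken (reactants):
  C-C: 3 × 359 = 1077
  C-H: 10 × 420 = 4200
  Cl-Cl: 1 × 248 = 248
  Σ(broken) = 5525 kJ
Bonds formed (products):
  C-C: 3 × 359 = 1077
  C-Cl: 1 × 319 = 319
  C-H: 9 × 420 = 3780
  H-Cl: 1 × 438 = 438
  Σ(formed) = 5614 kJ
ΔH = Σ(broken) − Σ(formed) = 5525 − 5614 = −89 kJ
For 4× the reaction as written: 4 × (−89) = −356 kJ

ΔH = −356 kJ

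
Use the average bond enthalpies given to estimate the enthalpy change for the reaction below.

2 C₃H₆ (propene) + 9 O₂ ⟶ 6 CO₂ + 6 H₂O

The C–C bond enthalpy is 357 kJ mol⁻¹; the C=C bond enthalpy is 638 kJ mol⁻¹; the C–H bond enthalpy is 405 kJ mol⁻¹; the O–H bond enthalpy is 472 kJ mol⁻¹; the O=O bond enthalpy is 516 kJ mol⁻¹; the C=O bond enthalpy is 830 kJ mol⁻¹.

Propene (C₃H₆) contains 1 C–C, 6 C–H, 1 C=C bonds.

Bonds broken (reactants):
  C–C: 2 × 357 = 714
  C–H: 12 × 405 = 4860
  C=C: 2 × 638 = 1276
  O=O: 9 × 516 = 4644
  Σ(broken) = 11494 kJ
Bonds formed (products):
  C=O: 12 × 830 = 9960
  O–H: 12 × 472 = 5664
  Σ(formed) = 15624 kJ
ΔH = Σ(broken) − Σ(formed) = 11494 − 15624 = −4130 kJ

ΔH ≈ −4130 kJ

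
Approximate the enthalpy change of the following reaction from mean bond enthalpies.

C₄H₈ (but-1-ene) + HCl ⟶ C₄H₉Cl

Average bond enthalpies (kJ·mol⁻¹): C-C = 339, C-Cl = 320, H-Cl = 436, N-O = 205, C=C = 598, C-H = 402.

Bonds broken (reactants):
  C-C: 2 × 339 = 678
  C-H: 8 × 402 = 3216
  C=C: 1 × 598 = 598
  H-Cl: 1 × 436 = 436
  Σ(broken) = 4928 kJ
Bonds formed (products):
  C-C: 3 × 339 = 1017
  C-Cl: 1 × 320 = 320
  C-H: 9 × 402 = 3618
  Σ(formed) = 4955 kJ
ΔH = Σ(broken) − Σ(formed) = 4928 − 4955 = −27 kJ

ΔH ≈ −27 kJ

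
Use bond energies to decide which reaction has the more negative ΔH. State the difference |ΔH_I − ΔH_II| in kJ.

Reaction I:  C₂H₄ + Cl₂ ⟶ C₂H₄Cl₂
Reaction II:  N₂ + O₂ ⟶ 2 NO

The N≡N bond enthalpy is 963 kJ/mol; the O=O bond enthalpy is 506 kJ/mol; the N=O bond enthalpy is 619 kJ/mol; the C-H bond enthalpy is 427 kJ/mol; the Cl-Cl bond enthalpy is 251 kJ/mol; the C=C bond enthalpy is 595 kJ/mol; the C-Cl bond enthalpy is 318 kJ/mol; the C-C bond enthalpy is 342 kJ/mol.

Reaction I:
  Bonds broken (reactants):
    C-H: 4 × 427 = 1708
    C=C: 1 × 595 = 595
    Cl-Cl: 1 × 251 = 251
    Σ(broken) = 2554 kJ
  Bonds formed (products):
    C-C: 1 × 342 = 342
    C-Cl: 2 × 318 = 636
    C-H: 4 × 427 = 1708
    Σ(formed) = 2686 kJ
  ΔH_I = 2554 − 2686 = −132 kJ
Reaction II:
  Bonds broken (reactants):
    N≡N: 1 × 963 = 963
    O=O: 1 × 506 = 506
    Σ(broken) = 1469 kJ
  Bonds formed (products):
    N=O: 2 × 619 = 1238
    Σ(formed) = 1238 kJ
  ΔH_II = 1469 − 1238 = +231 kJ
ΔH_I − ΔH_II = −363 kJ, so reaction I has the more negative ΔH; |ΔH_I − ΔH_II| = 363 kJ.

Reaction I, by 363 kJ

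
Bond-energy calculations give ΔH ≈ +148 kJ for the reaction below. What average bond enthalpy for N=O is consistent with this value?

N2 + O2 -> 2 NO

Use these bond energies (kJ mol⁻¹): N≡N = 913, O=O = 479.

D(N=O) ≈ 622 kJ/mol

Let D be the N=O bond energy.
Σ(broken) = 1×913 + 1×479 = 1392
Σ(formed) = 2×D = 2D
ΔH = Σ(broken) − Σ(formed) = (1392) − (2D) = +1392 − 2D
Setting this equal to +148 kJ gives 2D = 1244, so D = 622 kJ/mol.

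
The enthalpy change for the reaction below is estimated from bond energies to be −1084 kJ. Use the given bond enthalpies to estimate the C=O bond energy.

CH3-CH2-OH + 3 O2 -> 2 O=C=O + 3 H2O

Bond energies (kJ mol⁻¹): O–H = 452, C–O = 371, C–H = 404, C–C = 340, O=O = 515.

D(C=O) ≈ 775 kJ/mol

Let D be the C=O bond energy.
Σ(broken) = 1×340 + 5×404 + 1×371 + 1×452 + 3×515 = 4728
Σ(formed) = 4×D + 6×452 = 2712 + 4D
ΔH = Σ(broken) − Σ(formed) = (4728) − (2712 + 4D) = +2016 − 4D
Setting this equal to −1084 kJ gives 4D = 3100, so D = 775 kJ/mol.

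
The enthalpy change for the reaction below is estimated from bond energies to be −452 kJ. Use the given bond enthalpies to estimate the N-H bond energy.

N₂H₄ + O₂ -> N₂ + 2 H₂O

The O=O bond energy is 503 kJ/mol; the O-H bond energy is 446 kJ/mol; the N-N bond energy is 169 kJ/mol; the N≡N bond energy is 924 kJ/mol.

D(N-H) ≈ 396 kJ/mol

Let D be the N-H bond energy.
Σ(broken) = 4×D + 1×169 + 1×503 = 672 + 4D
Σ(formed) = 1×924 + 4×446 = 2708
ΔH = Σ(broken) − Σ(formed) = (672 + 4D) − (2708) = −2036 + 4D
Setting this equal to −452 kJ gives 4D = 1584, so D = 396 kJ/mol.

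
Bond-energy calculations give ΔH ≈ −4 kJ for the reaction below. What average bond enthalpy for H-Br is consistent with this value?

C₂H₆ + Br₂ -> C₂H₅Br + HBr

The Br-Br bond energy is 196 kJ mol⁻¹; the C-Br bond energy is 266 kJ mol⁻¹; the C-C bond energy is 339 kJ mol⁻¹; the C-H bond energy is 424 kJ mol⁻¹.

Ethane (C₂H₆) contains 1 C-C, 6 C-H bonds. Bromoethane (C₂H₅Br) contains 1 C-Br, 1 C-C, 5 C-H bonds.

Let D be the H-Br bond energy.
Σ(broken) = 1×196 + 1×339 + 6×424 = 3079
Σ(formed) = 1×266 + 1×339 + 5×424 + 1×D = 2725 + D
ΔH = Σ(broken) − Σ(formed) = (3079) − (2725 + D) = +354 − D
Setting this equal to −4 kJ gives D = 358 kJ/mol.

D(H-Br) ≈ 358 kJ/mol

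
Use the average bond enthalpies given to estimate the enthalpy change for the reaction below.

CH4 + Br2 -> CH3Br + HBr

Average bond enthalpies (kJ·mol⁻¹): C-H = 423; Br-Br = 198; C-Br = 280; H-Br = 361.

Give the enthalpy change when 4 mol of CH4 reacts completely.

Bonds broken (reactants):
  Br-Br: 1 × 198 = 198
  C-H: 4 × 423 = 1692
  Σ(broken) = 1890 kJ
Bonds formed (products):
  C-Br: 1 × 280 = 280
  C-H: 3 × 423 = 1269
  H-Br: 1 × 361 = 361
  Σ(formed) = 1910 kJ
ΔH = Σ(broken) − Σ(formed) = 1890 − 1910 = −20 kJ
For 4× the reaction as written: 4 × (−20) = −80 kJ

ΔH = −80 kJ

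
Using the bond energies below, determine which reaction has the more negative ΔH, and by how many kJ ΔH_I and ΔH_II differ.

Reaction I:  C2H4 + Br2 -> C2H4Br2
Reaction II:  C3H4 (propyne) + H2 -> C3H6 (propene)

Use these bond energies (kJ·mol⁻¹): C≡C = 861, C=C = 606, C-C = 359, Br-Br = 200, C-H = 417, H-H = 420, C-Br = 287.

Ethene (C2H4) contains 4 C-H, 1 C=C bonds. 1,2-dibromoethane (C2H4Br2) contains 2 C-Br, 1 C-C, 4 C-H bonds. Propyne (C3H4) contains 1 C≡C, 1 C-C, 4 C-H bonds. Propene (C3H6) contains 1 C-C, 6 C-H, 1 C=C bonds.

Reaction I:
  Bonds broken (reactants):
    Br-Br: 1 × 200 = 200
    C-H: 4 × 417 = 1668
    C=C: 1 × 606 = 606
    Σ(broken) = 2474 kJ
  Bonds formed (products):
    C-Br: 2 × 287 = 574
    C-C: 1 × 359 = 359
    C-H: 4 × 417 = 1668
    Σ(formed) = 2601 kJ
  ΔH_I = 2474 − 2601 = −127 kJ
Reaction II:
  Bonds broken (reactants):
    C≡C: 1 × 861 = 861
    C-C: 1 × 359 = 359
    C-H: 4 × 417 = 1668
    H-H: 1 × 420 = 420
    Σ(broken) = 3308 kJ
  Bonds formed (products):
    C-C: 1 × 359 = 359
    C-H: 6 × 417 = 2502
    C=C: 1 × 606 = 606
    Σ(formed) = 3467 kJ
  ΔH_II = 3308 − 3467 = −159 kJ
ΔH_I − ΔH_II = +32 kJ, so reaction II has the more negative ΔH; |ΔH_I − ΔH_II| = 32 kJ.

Reaction II, by 32 kJ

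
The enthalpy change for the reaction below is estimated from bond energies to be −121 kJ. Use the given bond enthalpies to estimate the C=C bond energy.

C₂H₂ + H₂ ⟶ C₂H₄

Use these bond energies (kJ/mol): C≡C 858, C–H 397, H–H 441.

D(C=C) ≈ 626 kJ/mol

Let D be the C=C bond energy.
Σ(broken) = 1×858 + 2×397 + 1×441 = 2093
Σ(formed) = 4×397 + 1×D = 1588 + D
ΔH = Σ(broken) − Σ(formed) = (2093) − (1588 + D) = +505 − D
Setting this equal to −121 kJ gives D = 626 kJ/mol.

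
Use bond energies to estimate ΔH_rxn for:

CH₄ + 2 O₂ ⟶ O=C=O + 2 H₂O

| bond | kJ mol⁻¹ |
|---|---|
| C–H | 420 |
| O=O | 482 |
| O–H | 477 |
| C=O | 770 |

Bonds broken (reactants):
  C–H: 4 × 420 = 1680
  O=O: 2 × 482 = 964
  Σ(broken) = 2644 kJ
Bonds formed (products):
  C=O: 2 × 770 = 1540
  O–H: 4 × 477 = 1908
  Σ(formed) = 3448 kJ
ΔH = Σ(broken) − Σ(formed) = 2644 − 3448 = −804 kJ

ΔH ≈ −804 kJ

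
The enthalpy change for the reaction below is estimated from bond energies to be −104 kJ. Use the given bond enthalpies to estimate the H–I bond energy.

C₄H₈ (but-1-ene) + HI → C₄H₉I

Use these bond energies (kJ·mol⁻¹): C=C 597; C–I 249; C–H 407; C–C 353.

Let D be the H–I bond energy.
Σ(broken) = 2×353 + 8×407 + 1×597 + 1×D = 4559 + D
Σ(formed) = 3×353 + 9×407 + 1×249 = 4971
ΔH = Σ(broken) − Σ(formed) = (4559 + D) − (4971) = −412 + D
Setting this equal to −104 kJ gives D = 308 kJ/mol.

D(H–I) ≈ 308 kJ/mol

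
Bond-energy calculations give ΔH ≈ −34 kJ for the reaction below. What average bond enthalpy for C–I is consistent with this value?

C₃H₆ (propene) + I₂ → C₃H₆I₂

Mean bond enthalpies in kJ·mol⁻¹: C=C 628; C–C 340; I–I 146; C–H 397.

D(C–I) ≈ 234 kJ/mol

Let D be the C–I bond energy.
Σ(broken) = 1×340 + 6×397 + 1×628 + 1×146 = 3496
Σ(formed) = 2×340 + 6×397 + 2×D = 3062 + 2D
ΔH = Σ(broken) − Σ(formed) = (3496) − (3062 + 2D) = +434 − 2D
Setting this equal to −34 kJ gives 2D = 468, so D = 234 kJ/mol.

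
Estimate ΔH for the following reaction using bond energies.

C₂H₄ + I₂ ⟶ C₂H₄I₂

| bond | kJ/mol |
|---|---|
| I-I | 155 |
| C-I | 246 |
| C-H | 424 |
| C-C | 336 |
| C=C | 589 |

Bonds broken (reactants):
  C-H: 4 × 424 = 1696
  C=C: 1 × 589 = 589
  I-I: 1 × 155 = 155
  Σ(broken) = 2440 kJ
Bonds formed (products):
  C-C: 1 × 336 = 336
  C-H: 4 × 424 = 1696
  C-I: 2 × 246 = 492
  Σ(formed) = 2524 kJ
ΔH = Σ(broken) − Σ(formed) = 2440 − 2524 = −84 kJ

ΔH ≈ −84 kJ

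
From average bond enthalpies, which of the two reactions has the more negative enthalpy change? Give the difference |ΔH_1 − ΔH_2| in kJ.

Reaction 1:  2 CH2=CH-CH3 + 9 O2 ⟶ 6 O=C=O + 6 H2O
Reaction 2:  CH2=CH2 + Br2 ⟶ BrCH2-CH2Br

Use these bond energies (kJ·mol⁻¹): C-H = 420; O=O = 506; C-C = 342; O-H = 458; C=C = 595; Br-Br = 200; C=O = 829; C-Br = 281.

Reaction 1:
  Bonds broken (reactants):
    C-C: 2 × 342 = 684
    C-H: 12 × 420 = 5040
    C=C: 2 × 595 = 1190
    O=O: 9 × 506 = 4554
    Σ(broken) = 11468 kJ
  Bonds formed (products):
    C=O: 12 × 829 = 9948
    O-H: 12 × 458 = 5496
    Σ(formed) = 15444 kJ
  ΔH_1 = 11468 − 15444 = −3976 kJ
Reaction 2:
  Bonds broken (reactants):
    Br-Br: 1 × 200 = 200
    C-H: 4 × 420 = 1680
    C=C: 1 × 595 = 595
    Σ(broken) = 2475 kJ
  Bonds formed (products):
    C-Br: 2 × 281 = 562
    C-C: 1 × 342 = 342
    C-H: 4 × 420 = 1680
    Σ(formed) = 2584 kJ
  ΔH_2 = 2475 − 2584 = −109 kJ
ΔH_1 − ΔH_2 = −3867 kJ, so reaction 1 has the more negative ΔH; |ΔH_1 − ΔH_2| = 3867 kJ.

Reaction 1, by 3867 kJ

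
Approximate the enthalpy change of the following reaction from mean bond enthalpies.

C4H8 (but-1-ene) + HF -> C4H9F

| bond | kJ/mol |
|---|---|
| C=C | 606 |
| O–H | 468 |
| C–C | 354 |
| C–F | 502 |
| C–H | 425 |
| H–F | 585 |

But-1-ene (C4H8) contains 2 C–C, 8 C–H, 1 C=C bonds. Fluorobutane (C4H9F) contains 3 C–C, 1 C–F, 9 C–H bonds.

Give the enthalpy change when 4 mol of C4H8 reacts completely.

Bonds broken (reactants):
  C–C: 2 × 354 = 708
  C–H: 8 × 425 = 3400
  C=C: 1 × 606 = 606
  H–F: 1 × 585 = 585
  Σ(broken) = 5299 kJ
Bonds formed (products):
  C–C: 3 × 354 = 1062
  C–F: 1 × 502 = 502
  C–H: 9 × 425 = 3825
  Σ(formed) = 5389 kJ
ΔH = Σ(broken) − Σ(formed) = 5299 − 5389 = −90 kJ
For 4× the reaction as written: 4 × (−90) = −360 kJ

ΔH = −360 kJ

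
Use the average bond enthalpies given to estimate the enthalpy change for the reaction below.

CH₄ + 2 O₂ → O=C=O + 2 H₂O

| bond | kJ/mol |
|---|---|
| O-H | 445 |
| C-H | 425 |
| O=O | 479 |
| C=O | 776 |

Bonds broken (reactants):
  C-H: 4 × 425 = 1700
  O=O: 2 × 479 = 958
  Σ(broken) = 2658 kJ
Bonds formed (products):
  C=O: 2 × 776 = 1552
  O-H: 4 × 445 = 1780
  Σ(formed) = 3332 kJ
ΔH = Σ(broken) − Σ(formed) = 2658 − 3332 = −674 kJ

ΔH ≈ −674 kJ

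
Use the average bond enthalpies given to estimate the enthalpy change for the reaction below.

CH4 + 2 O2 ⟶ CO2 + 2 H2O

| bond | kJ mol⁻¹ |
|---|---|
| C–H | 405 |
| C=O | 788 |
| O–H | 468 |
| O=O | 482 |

Bonds broken (reactants):
  C–H: 4 × 405 = 1620
  O=O: 2 × 482 = 964
  Σ(broken) = 2584 kJ
Bonds formed (products):
  C=O: 2 × 788 = 1576
  O–H: 4 × 468 = 1872
  Σ(formed) = 3448 kJ
ΔH = Σ(broken) − Σ(formed) = 2584 − 3448 = −864 kJ

ΔH ≈ −864 kJ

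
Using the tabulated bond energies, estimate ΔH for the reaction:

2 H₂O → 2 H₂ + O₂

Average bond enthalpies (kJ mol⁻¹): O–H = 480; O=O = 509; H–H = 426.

ΔH ≈ +559 kJ

Bonds broken (reactants):
  O–H: 4 × 480 = 1920
  Σ(broken) = 1920 kJ
Bonds formed (products):
  H–H: 2 × 426 = 852
  O=O: 1 × 509 = 509
  Σ(formed) = 1361 kJ
ΔH = Σ(broken) − Σ(formed) = 1920 − 1361 = +559 kJ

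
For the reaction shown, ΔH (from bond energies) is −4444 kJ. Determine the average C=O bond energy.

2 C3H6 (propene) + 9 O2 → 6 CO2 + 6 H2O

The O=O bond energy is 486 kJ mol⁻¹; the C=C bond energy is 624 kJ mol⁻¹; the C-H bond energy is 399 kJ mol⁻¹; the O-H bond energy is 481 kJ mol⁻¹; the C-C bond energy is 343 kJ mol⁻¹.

D(C=O) ≈ 814 kJ/mol

Let D be the C=O bond energy.
Σ(broken) = 2×343 + 12×399 + 2×624 + 9×486 = 11096
Σ(formed) = 12×D + 12×481 = 5772 + 12D
ΔH = Σ(broken) − Σ(formed) = (11096) − (5772 + 12D) = +5324 − 12D
Setting this equal to −4444 kJ gives 12D = 9768, so D = 814 kJ/mol.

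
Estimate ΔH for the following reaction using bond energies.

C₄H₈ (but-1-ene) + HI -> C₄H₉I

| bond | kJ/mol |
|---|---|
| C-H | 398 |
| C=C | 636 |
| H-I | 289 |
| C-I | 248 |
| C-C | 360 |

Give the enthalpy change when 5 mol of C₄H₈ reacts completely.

Bonds broken (reactants):
  C-C: 2 × 360 = 720
  C-H: 8 × 398 = 3184
  C=C: 1 × 636 = 636
  H-I: 1 × 289 = 289
  Σ(broken) = 4829 kJ
Bonds formed (products):
  C-C: 3 × 360 = 1080
  C-H: 9 × 398 = 3582
  C-I: 1 × 248 = 248
  Σ(formed) = 4910 kJ
ΔH = Σ(broken) − Σ(formed) = 4829 − 4910 = −81 kJ
For 5× the reaction as written: 5 × (−81) = −405 kJ

ΔH = −405 kJ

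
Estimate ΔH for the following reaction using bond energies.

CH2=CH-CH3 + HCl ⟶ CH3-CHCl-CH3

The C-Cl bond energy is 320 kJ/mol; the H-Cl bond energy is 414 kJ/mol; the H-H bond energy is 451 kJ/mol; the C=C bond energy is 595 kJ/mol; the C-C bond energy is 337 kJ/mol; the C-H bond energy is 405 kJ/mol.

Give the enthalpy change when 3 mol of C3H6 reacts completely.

ΔH = −159 kJ

Bonds broken (reactants):
  C-C: 1 × 337 = 337
  C-H: 6 × 405 = 2430
  C=C: 1 × 595 = 595
  H-Cl: 1 × 414 = 414
  Σ(broken) = 3776 kJ
Bonds formed (products):
  C-C: 2 × 337 = 674
  C-Cl: 1 × 320 = 320
  C-H: 7 × 405 = 2835
  Σ(formed) = 3829 kJ
ΔH = Σ(broken) − Σ(formed) = 3776 − 3829 = −53 kJ
For 3× the reaction as written: 3 × (−53) = −159 kJ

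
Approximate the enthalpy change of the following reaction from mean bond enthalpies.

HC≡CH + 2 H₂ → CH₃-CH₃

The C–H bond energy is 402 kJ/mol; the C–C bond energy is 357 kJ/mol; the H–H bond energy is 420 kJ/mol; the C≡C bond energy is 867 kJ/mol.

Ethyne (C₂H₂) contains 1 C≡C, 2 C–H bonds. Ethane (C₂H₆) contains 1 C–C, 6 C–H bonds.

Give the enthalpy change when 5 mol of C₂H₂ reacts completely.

Bonds broken (reactants):
  C≡C: 1 × 867 = 867
  C–H: 2 × 402 = 804
  H–H: 2 × 420 = 840
  Σ(broken) = 2511 kJ
Bonds formed (products):
  C–C: 1 × 357 = 357
  C–H: 6 × 402 = 2412
  Σ(formed) = 2769 kJ
ΔH = Σ(broken) − Σ(formed) = 2511 − 2769 = −258 kJ
For 5× the reaction as written: 5 × (−258) = −1290 kJ

ΔH = −1290 kJ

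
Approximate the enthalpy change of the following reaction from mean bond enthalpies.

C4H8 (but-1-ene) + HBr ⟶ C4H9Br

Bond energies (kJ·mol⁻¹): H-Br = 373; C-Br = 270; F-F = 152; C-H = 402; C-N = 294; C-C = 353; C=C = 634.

Bonds broken (reactants):
  C-C: 2 × 353 = 706
  C-H: 8 × 402 = 3216
  C=C: 1 × 634 = 634
  H-Br: 1 × 373 = 373
  Σ(broken) = 4929 kJ
Bonds formed (products):
  C-Br: 1 × 270 = 270
  C-C: 3 × 353 = 1059
  C-H: 9 × 402 = 3618
  Σ(formed) = 4947 kJ
ΔH = Σ(broken) − Σ(formed) = 4929 − 4947 = −18 kJ

ΔH ≈ −18 kJ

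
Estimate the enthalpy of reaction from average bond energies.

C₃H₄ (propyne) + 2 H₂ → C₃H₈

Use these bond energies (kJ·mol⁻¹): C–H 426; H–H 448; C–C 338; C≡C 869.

Bonds broken (reactants):
  C≡C: 1 × 869 = 869
  C–C: 1 × 338 = 338
  C–H: 4 × 426 = 1704
  H–H: 2 × 448 = 896
  Σ(broken) = 3807 kJ
Bonds formed (products):
  C–C: 2 × 338 = 676
  C–H: 8 × 426 = 3408
  Σ(formed) = 4084 kJ
ΔH = Σ(broken) − Σ(formed) = 3807 − 4084 = −277 kJ

ΔH ≈ −277 kJ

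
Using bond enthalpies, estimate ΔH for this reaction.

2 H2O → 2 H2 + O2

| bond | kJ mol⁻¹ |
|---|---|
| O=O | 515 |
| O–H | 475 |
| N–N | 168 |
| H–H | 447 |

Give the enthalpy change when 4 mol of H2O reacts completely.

Bonds broken (reactants):
  O–H: 4 × 475 = 1900
  Σ(broken) = 1900 kJ
Bonds formed (products):
  H–H: 2 × 447 = 894
  O=O: 1 × 515 = 515
  Σ(formed) = 1409 kJ
ΔH = Σ(broken) − Σ(formed) = 1900 − 1409 = +491 kJ
For 2× the reaction as written: 2 × (+491) = +982 kJ

ΔH = +982 kJ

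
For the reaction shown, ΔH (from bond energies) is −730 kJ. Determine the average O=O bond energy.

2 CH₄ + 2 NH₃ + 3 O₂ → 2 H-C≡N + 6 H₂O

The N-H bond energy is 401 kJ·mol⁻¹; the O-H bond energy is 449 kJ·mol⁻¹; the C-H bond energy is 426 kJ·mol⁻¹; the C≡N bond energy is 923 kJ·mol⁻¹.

D(O=O) ≈ 514 kJ/mol

Let D be the O=O bond energy.
Σ(broken) = 8×426 + 6×401 + 3×D = 5814 + 3D
Σ(formed) = 2×923 + 2×426 + 12×449 = 8086
ΔH = Σ(broken) − Σ(formed) = (5814 + 3D) − (8086) = −2272 + 3D
Setting this equal to −730 kJ gives 3D = 1542, so D = 514 kJ/mol.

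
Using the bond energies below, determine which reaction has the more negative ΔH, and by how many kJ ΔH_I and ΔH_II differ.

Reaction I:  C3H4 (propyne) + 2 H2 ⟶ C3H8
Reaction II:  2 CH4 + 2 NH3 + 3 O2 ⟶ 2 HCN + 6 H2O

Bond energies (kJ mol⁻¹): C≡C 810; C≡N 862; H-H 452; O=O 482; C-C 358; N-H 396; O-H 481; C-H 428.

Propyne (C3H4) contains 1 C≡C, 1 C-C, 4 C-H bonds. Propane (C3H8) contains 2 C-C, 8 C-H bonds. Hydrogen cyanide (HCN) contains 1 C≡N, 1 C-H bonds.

Reaction I:
  Bonds broken (reactants):
    C≡C: 1 × 810 = 810
    C-C: 1 × 358 = 358
    C-H: 4 × 428 = 1712
    H-H: 2 × 452 = 904
    Σ(broken) = 3784 kJ
  Bonds formed (products):
    C-C: 2 × 358 = 716
    C-H: 8 × 428 = 3424
    Σ(formed) = 4140 kJ
  ΔH_I = 3784 − 4140 = −356 kJ
Reaction II:
  Bonds broken (reactants):
    C-H: 8 × 428 = 3424
    N-H: 6 × 396 = 2376
    O=O: 3 × 482 = 1446
    Σ(broken) = 7246 kJ
  Bonds formed (products):
    C≡N: 2 × 862 = 1724
    C-H: 2 × 428 = 856
    O-H: 12 × 481 = 5772
    Σ(formed) = 8352 kJ
  ΔH_II = 7246 − 8352 = −1106 kJ
ΔH_I − ΔH_II = +750 kJ, so reaction II has the more negative ΔH; |ΔH_I − ΔH_II| = 750 kJ.

Reaction II, by 750 kJ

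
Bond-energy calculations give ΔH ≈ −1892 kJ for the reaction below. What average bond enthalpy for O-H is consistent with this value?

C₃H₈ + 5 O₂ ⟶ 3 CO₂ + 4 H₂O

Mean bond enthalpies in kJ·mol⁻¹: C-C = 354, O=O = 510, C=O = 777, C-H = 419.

Let D be the O-H bond energy.
Σ(broken) = 2×354 + 8×419 + 5×510 = 6610
Σ(formed) = 6×777 + 8×D = 4662 + 8D
ΔH = Σ(broken) − Σ(formed) = (6610) − (4662 + 8D) = +1948 − 8D
Setting this equal to −1892 kJ gives 8D = 3840, so D = 480 kJ/mol.

D(O-H) ≈ 480 kJ/mol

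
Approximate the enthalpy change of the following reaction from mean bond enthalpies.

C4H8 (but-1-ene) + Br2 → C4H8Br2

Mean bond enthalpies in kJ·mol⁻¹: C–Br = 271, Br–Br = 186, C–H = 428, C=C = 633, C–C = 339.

Bonds broken (reactants):
  Br–Br: 1 × 186 = 186
  C–C: 2 × 339 = 678
  C–H: 8 × 428 = 3424
  C=C: 1 × 633 = 633
  Σ(broken) = 4921 kJ
Bonds formed (products):
  C–Br: 2 × 271 = 542
  C–C: 3 × 339 = 1017
  C–H: 8 × 428 = 3424
  Σ(formed) = 4983 kJ
ΔH = Σ(broken) − Σ(formed) = 4921 − 4983 = −62 kJ

ΔH ≈ −62 kJ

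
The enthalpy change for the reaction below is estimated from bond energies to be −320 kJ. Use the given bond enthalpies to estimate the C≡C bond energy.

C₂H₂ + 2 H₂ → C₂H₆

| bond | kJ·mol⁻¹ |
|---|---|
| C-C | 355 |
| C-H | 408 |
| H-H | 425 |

Let D be the C≡C bond energy.
Σ(broken) = 1×D + 2×408 + 2×425 = 1666 + D
Σ(formed) = 1×355 + 6×408 = 2803
ΔH = Σ(broken) − Σ(formed) = (1666 + D) − (2803) = −1137 + D
Setting this equal to −320 kJ gives D = 817 kJ/mol.

D(C≡C) ≈ 817 kJ/mol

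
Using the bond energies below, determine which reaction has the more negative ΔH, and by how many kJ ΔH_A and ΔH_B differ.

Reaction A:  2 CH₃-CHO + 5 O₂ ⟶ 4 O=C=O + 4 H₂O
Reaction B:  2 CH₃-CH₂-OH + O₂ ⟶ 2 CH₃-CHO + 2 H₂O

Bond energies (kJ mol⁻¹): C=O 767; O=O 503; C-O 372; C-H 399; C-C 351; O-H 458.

Reaction A, by 1452 kJ

Reaction A:
  Bonds broken (reactants):
    C-C: 2 × 351 = 702
    C-H: 8 × 399 = 3192
    C=O: 2 × 767 = 1534
    O=O: 5 × 503 = 2515
    Σ(broken) = 7943 kJ
  Bonds formed (products):
    C=O: 8 × 767 = 6136
    O-H: 8 × 458 = 3664
    Σ(formed) = 9800 kJ
  ΔH_A = 7943 − 9800 = −1857 kJ
Reaction B:
  Bonds broken (reactants):
    C-C: 2 × 351 = 702
    C-H: 10 × 399 = 3990
    C-O: 2 × 372 = 744
    O-H: 2 × 458 = 916
    O=O: 1 × 503 = 503
    Σ(broken) = 6855 kJ
  Bonds formed (products):
    C-C: 2 × 351 = 702
    C-H: 8 × 399 = 3192
    C=O: 2 × 767 = 1534
    O-H: 4 × 458 = 1832
    Σ(formed) = 7260 kJ
  ΔH_B = 6855 − 7260 = −405 kJ
ΔH_A − ΔH_B = −1452 kJ, so reaction A has the more negative ΔH; |ΔH_A − ΔH_B| = 1452 kJ.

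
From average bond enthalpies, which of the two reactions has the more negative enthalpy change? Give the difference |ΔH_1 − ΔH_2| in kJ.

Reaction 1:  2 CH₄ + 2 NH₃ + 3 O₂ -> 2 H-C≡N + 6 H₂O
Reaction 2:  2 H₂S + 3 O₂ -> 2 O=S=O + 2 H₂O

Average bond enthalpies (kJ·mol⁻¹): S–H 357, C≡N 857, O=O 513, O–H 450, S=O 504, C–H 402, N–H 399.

Reaction 2, by 80 kJ

Reaction 1:
  Bonds broken (reactants):
    C–H: 8 × 402 = 3216
    N–H: 6 × 399 = 2394
    O=O: 3 × 513 = 1539
    Σ(broken) = 7149 kJ
  Bonds formed (products):
    C≡N: 2 × 857 = 1714
    C–H: 2 × 402 = 804
    O–H: 12 × 450 = 5400
    Σ(formed) = 7918 kJ
  ΔH_1 = 7149 − 7918 = −769 kJ
Reaction 2:
  Bonds broken (reactants):
    O=O: 3 × 513 = 1539
    S–H: 4 × 357 = 1428
    Σ(broken) = 2967 kJ
  Bonds formed (products):
    O–H: 4 × 450 = 1800
    S=O: 4 × 504 = 2016
    Σ(formed) = 3816 kJ
  ΔH_2 = 2967 − 3816 = −849 kJ
ΔH_1 − ΔH_2 = +80 kJ, so reaction 2 has the more negative ΔH; |ΔH_1 − ΔH_2| = 80 kJ.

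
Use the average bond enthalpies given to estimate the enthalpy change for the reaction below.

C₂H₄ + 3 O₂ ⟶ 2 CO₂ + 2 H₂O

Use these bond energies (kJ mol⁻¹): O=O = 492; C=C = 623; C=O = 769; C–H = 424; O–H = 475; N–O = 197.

ΔH ≈ −1181 kJ

Bonds broken (reactants):
  C–H: 4 × 424 = 1696
  C=C: 1 × 623 = 623
  O=O: 3 × 492 = 1476
  Σ(broken) = 3795 kJ
Bonds formed (products):
  C=O: 4 × 769 = 3076
  O–H: 4 × 475 = 1900
  Σ(formed) = 4976 kJ
ΔH = Σ(broken) − Σ(formed) = 3795 − 4976 = −1181 kJ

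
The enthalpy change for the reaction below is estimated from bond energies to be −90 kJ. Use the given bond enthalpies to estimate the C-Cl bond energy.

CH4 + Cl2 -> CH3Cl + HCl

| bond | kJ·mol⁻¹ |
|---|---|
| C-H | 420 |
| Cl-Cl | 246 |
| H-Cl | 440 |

D(C-Cl) ≈ 316 kJ/mol

Let D be the C-Cl bond energy.
Σ(broken) = 4×420 + 1×246 = 1926
Σ(formed) = 1×D + 3×420 + 1×440 = 1700 + D
ΔH = Σ(broken) − Σ(formed) = (1926) − (1700 + D) = +226 − D
Setting this equal to −90 kJ gives D = 316 kJ/mol.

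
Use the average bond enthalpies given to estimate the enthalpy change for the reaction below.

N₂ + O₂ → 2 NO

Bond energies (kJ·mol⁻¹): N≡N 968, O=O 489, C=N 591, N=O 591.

Bonds broken (reactants):
  N≡N: 1 × 968 = 968
  O=O: 1 × 489 = 489
  Σ(broken) = 1457 kJ
Bonds formed (products):
  N=O: 2 × 591 = 1182
  Σ(formed) = 1182 kJ
ΔH = Σ(broken) − Σ(formed) = 1457 − 1182 = +275 kJ

ΔH ≈ +275 kJ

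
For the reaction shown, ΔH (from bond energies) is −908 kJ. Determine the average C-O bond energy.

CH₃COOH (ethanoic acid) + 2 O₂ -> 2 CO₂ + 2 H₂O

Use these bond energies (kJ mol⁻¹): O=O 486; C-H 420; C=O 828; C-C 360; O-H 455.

D(C-O) ≈ 349 kJ/mol

Let D be the C-O bond energy.
Σ(broken) = 1×360 + 3×420 + 1×D + 1×828 + 1×455 + 2×486 = 3875 + D
Σ(formed) = 4×828 + 4×455 = 5132
ΔH = Σ(broken) − Σ(formed) = (3875 + D) − (5132) = −1257 + D
Setting this equal to −908 kJ gives D = 349 kJ/mol.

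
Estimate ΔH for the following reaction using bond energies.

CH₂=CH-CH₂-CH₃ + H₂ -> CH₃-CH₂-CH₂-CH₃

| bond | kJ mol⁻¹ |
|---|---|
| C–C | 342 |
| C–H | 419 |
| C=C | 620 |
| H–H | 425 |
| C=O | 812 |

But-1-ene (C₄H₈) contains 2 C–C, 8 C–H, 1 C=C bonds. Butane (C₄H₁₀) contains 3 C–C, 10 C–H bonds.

ΔH ≈ −135 kJ

Bonds broken (reactants):
  C–C: 2 × 342 = 684
  C–H: 8 × 419 = 3352
  C=C: 1 × 620 = 620
  H–H: 1 × 425 = 425
  Σ(broken) = 5081 kJ
Bonds formed (products):
  C–C: 3 × 342 = 1026
  C–H: 10 × 419 = 4190
  Σ(formed) = 5216 kJ
ΔH = Σ(broken) − Σ(formed) = 5081 − 5216 = −135 kJ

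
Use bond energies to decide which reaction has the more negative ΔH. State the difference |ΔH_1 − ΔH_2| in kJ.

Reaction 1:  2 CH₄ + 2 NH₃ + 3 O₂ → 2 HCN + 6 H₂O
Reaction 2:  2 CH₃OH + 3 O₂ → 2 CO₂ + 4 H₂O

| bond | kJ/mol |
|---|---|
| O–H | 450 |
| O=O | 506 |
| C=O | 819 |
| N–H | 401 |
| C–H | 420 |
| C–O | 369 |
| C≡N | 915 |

Reaction 2, by 414 kJ

Reaction 1:
  Bonds broken (reactants):
    C–H: 8 × 420 = 3360
    N–H: 6 × 401 = 2406
    O=O: 3 × 506 = 1518
    Σ(broken) = 7284 kJ
  Bonds formed (products):
    C≡N: 2 × 915 = 1830
    C–H: 2 × 420 = 840
    O–H: 12 × 450 = 5400
    Σ(formed) = 8070 kJ
  ΔH_1 = 7284 − 8070 = −786 kJ
Reaction 2:
  Bonds broken (reactants):
    C–H: 6 × 420 = 2520
    C–O: 2 × 369 = 738
    O–H: 2 × 450 = 900
    O=O: 3 × 506 = 1518
    Σ(broken) = 5676 kJ
  Bonds formed (products):
    C=O: 4 × 819 = 3276
    O–H: 8 × 450 = 3600
    Σ(formed) = 6876 kJ
  ΔH_2 = 5676 − 6876 = −1200 kJ
ΔH_1 − ΔH_2 = +414 kJ, so reaction 2 has the more negative ΔH; |ΔH_1 − ΔH_2| = 414 kJ.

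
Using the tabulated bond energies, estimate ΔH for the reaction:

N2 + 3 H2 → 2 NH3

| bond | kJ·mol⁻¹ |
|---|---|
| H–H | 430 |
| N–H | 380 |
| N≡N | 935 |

ΔH ≈ −55 kJ

Bonds broken (reactants):
  H–H: 3 × 430 = 1290
  N≡N: 1 × 935 = 935
  Σ(broken) = 2225 kJ
Bonds formed (products):
  N–H: 6 × 380 = 2280
  Σ(formed) = 2280 kJ
ΔH = Σ(broken) − Σ(formed) = 2225 − 2280 = −55 kJ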